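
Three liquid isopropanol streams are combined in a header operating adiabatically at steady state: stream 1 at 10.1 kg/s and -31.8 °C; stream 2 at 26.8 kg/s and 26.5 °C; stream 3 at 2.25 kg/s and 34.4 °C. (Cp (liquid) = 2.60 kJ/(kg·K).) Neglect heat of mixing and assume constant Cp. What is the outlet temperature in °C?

No heat crosses the boundary, so H_out = H_in.
T_out = Σ ṁᵢCp,ᵢTᵢ / Σ ṁᵢCp,ᵢ
      = 1212.7 / 101.79 = 11.914 °C

T_out = 11.9 °C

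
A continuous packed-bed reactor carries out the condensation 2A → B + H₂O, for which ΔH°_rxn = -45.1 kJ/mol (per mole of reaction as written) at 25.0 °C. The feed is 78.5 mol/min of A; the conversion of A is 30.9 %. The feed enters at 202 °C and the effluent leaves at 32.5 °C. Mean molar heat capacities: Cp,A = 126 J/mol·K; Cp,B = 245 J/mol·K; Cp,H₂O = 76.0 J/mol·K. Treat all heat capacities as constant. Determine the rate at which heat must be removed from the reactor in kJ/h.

Q_out = 133000 kJ/h

Extent of reaction ξ = 0.309 × 78.5 / 2 = 12.128 mol/min
Reaction term: ξ·ΔH°_rxn = 12.128 × -45.1 = -546.98 kJ/min
Sensible, feed 202→25 °C: -1750.7 kJ/min
Outlet flows (mol/min): A 54.243, B 12.128, H₂O 12.128
Sensible, products 25→32.5 °C: 80.459 kJ/min
Q = ΔH = -2217.2 kJ/min = -36.954 kW
Heat removed = 133030 kJ/h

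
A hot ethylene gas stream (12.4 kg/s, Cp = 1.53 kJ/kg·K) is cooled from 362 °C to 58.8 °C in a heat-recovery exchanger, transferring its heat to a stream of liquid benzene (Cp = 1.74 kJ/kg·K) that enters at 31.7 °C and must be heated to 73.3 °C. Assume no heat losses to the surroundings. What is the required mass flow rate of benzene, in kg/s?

Heat released by hot stream: Q = 12.4 × 1.53 × (362 − 58.8) = 5752.3 kJ/s
Energy balance on cold side (adiabatic exchanger): Q = ṁ_c·Cp_c·(T_c,out − T_c,in)
ṁ_c = 5752.3 / [1.74 × (73.3 − 31.7)] = 79.469 kg/s

ṁ_c = 79.5 kg/s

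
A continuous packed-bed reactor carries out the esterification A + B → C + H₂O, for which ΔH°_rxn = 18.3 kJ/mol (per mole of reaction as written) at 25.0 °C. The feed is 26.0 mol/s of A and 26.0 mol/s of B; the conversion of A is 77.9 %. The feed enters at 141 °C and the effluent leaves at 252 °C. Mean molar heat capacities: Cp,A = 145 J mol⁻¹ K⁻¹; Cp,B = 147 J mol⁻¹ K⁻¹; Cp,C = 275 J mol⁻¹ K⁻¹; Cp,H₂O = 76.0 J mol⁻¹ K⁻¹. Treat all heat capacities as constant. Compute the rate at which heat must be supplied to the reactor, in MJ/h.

Extent of reaction ξ = 0.779 × 26.0 = 20.254 mol/s
Reaction term: ξ·ΔH°_rxn = 20.254 × 18.3 = 370.65 kJ/s
Sensible, feed 141→25 °C: -880.67 kJ/s
Outlet flows (mol/s): A 5.746, B 5.746, C 20.254, H₂O 20.254
Sensible, products 25→252 °C: 1994.6 kJ/s
Q = ΔH = 1484.6 kJ/s = 1484.6 kW
Heat supplied = 5344.6 MJ/h

Q_in = 5340 MJ/h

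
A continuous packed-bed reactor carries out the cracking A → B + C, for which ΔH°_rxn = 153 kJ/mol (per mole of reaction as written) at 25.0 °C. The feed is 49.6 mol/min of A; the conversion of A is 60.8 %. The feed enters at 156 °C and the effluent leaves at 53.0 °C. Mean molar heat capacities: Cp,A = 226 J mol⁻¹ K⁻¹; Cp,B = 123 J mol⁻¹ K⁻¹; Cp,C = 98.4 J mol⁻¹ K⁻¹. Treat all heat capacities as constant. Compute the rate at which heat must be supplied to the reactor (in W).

Extent of reaction ξ = 0.608 × 49.6 = 30.157 mol/min
Reaction term: ξ·ΔH°_rxn = 30.157 × 153 = 4614 kJ/min
Sensible, feed 156→25 °C: -1468.5 kJ/min
Outlet flows (mol/min): A 19.443, B 30.157, C 30.157
Sensible, products 25→53.0 °C: 309.98 kJ/min
Q = ΔH = 3455.5 kJ/min = 57.592 kW
Heat supplied = 57592 W

Q_in = 57600 W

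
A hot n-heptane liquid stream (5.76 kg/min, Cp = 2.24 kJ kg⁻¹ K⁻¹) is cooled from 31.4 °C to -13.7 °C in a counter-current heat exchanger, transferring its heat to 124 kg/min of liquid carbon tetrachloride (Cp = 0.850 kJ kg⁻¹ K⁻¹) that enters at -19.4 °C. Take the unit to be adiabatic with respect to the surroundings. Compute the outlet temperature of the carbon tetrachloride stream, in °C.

T_c,out = -13.9 °C

Heat released by hot stream: Q = 5.76 × 2.24 × (31.4 − -13.7) = 581.9 kJ/min
Energy balance on cold side (adiabatic exchanger): Q = ṁ_c·Cp_c·(T_c,out − T_c,in)
T_c,out = -19.4 + 581.9/(124 × 0.850) = -13.879 °C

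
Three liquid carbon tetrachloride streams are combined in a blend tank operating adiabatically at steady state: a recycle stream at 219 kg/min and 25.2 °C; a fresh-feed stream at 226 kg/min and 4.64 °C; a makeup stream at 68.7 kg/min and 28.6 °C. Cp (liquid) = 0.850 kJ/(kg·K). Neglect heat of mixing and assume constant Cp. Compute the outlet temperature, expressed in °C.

T_out = 16.6 °C

Adiabatic, steady state ⇒ Σ ṁᵢCp,ᵢ(T_out − Tᵢ) = 0
T_out = Σ ṁᵢCp,ᵢTᵢ / Σ ṁᵢCp,ᵢ
      = 7252.4 / 436.64 = 16.609 °C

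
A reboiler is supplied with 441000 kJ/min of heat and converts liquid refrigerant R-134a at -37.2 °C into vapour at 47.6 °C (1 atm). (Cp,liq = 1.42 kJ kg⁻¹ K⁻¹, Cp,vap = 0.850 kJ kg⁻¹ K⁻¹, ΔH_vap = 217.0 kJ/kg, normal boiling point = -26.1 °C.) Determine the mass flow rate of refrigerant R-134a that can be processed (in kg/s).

Δh = 1.42×(-26.1−-37.2) + 217.0 + 0.850×(47.6−-26.1) = 295.41 kJ/kg
Q = 441000 kJ/min = 7350 kJ/s = 7350 kJ/s
ṁ = Q/Δh = 7350 / 295.41 = 24.881 kg/s

ṁ = 24.9 kg/s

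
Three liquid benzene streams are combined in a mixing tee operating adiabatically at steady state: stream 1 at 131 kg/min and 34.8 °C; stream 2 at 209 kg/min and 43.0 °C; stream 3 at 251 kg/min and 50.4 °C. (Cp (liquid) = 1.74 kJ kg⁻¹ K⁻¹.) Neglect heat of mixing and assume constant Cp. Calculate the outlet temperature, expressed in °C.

No heat crosses the boundary, so H_out = H_in.
T_out = Σ ṁᵢCp,ᵢTᵢ / Σ ṁᵢCp,ᵢ
      = 45581 / 1028.3 = 44.325 °C

T_out = 44.3 °C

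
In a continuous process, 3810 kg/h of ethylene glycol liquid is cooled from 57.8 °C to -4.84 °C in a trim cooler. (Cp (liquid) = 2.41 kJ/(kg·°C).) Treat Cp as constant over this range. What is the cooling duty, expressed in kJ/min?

Q_c = 9590 kJ/min

Q = ṁ·Cp·ΔT = 3810 × 2.41 × (-4.84 − 57.8) = -575170 kJ/h
Converting: 575170 / 3600 s = 159.77 kW
Cooling duty = 9586.1 kJ/min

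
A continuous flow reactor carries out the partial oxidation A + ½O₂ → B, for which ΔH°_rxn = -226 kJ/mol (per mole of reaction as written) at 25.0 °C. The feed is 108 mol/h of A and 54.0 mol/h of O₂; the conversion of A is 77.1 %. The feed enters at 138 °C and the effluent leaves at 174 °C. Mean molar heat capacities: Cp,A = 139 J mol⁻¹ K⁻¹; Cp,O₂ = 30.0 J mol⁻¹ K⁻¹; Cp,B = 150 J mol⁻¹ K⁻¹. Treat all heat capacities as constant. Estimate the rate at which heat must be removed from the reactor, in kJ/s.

Extent of reaction ξ = 0.771 × 108 = 83.268 mol/h
Reaction term: ξ·ΔH°_rxn = 83.268 × -226 = -18819 kJ/h
Sensible, feed 138→25 °C: -1879.4 kJ/h
Outlet flows (mol/h): A 24.732, O₂ 12.366, B 83.268
Sensible, products 25→174 °C: 2428.5 kJ/h
Q = ΔH = -18269 kJ/h = -5.0748 kW
Heat removed = 5.0748 kJ/s

Q_out = 5.07 kJ/s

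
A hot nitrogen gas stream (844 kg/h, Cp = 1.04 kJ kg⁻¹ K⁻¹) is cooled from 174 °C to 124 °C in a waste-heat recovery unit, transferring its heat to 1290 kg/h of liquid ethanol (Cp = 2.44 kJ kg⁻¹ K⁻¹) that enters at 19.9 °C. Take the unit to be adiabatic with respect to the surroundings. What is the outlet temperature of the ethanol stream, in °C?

T_c,out = 33.8 °C

Heat released by hot stream: Q = 844 × 1.04 × (174 − 124) = 43888 kJ/h
Energy balance on cold side (adiabatic exchanger): Q = ṁ_c·Cp_c·(T_c,out − T_c,in)
T_c,out = 19.9 + 43888/(1290 × 2.44) = 33.843 °C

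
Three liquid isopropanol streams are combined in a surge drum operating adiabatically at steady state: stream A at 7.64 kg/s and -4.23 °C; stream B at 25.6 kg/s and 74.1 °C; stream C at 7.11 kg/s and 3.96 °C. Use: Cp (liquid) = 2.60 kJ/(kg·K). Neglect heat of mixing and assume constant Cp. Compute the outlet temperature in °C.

T_out = 46.9 °C

No heat crosses the boundary, so H_out = H_in.
Σ ṁᵢCp,ᵢTᵢ = 7.64×2.60×-4.23 + 25.6×2.60×74.1 + 7.11×2.60×3.96 = 4921.3
Σ ṁᵢCp,ᵢ = 7.64×2.60 + 25.6×2.60 + 7.11×2.60 = 104.91
T_out = 4921.3 / 104.91 = 46.91 °C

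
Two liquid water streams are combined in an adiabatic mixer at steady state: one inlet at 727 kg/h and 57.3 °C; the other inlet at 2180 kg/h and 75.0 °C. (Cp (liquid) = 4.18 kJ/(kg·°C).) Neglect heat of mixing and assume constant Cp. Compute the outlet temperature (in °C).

Adiabatic, steady state ⇒ Σ ṁᵢCp,ᵢ(T_out − Tᵢ) = 0
Σ ṁᵢCp,ᵢTᵢ = 727×4.18×57.3 + 2180×4.18×75.0 = 857560
Σ ṁᵢCp,ᵢ = 727×4.18 + 2180×4.18 = 12151
T_out = 857560 / 12151 = 70.573 °C

T_out = 70.6 °C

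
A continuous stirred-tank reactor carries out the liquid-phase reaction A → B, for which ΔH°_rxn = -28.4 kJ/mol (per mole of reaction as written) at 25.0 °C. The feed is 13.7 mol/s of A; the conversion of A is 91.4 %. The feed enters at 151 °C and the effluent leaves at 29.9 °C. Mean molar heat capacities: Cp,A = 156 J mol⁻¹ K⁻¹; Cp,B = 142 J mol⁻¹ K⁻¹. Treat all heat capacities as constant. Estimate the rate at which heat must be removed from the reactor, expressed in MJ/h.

Q_out = 2220 MJ/h

Extent of reaction ξ = 0.914 × 13.7 = 12.522 mol/s
Reaction term: ξ·ΔH°_rxn = 12.522 × -28.4 = -355.62 kJ/s
Sensible, feed 151→25 °C: -269.29 kJ/s
Outlet flows (mol/s): A 1.1782, B 12.522
Sensible, products 25→29.9 °C: 9.6133 kJ/s
Q = ΔH = -615.29 kJ/s = -615.29 kW
Heat removed = 2215.1 MJ/h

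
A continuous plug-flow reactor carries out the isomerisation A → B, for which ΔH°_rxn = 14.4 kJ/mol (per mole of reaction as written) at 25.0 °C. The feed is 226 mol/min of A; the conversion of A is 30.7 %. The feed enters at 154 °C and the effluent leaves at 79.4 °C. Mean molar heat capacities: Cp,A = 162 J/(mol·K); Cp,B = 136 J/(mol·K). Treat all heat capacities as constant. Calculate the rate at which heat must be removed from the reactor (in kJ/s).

Q_out = 30.5 kJ/s

Extent of reaction ξ = 0.307 × 226 = 69.382 mol/min
Reaction term: ξ·ΔH°_rxn = 69.382 × 14.4 = 999.1 kJ/min
Sensible, feed 154→25 °C: -4722.9 kJ/min
Outlet flows (mol/min): A 156.62, B 69.382
Sensible, products 25→79.4 °C: 1893.6 kJ/min
Q = ΔH = -1830.3 kJ/min = -30.505 kW
Heat removed = 30.505 kJ/s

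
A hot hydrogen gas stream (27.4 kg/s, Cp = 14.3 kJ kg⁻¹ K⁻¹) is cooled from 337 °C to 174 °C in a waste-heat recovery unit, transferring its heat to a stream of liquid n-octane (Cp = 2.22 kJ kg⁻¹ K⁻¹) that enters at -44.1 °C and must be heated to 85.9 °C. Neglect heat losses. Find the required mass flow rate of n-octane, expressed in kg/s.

Heat released by hot stream: Q = 27.4 × 14.3 × (337 − 174) = 63867 kJ/s
Energy balance on cold side (adiabatic exchanger): Q = ṁ_c·Cp_c·(T_c,out − T_c,in)
ṁ_c = 63867 / [2.22 × (85.9 − -44.1)] = 221.3 kg/s

ṁ_c = 221 kg/s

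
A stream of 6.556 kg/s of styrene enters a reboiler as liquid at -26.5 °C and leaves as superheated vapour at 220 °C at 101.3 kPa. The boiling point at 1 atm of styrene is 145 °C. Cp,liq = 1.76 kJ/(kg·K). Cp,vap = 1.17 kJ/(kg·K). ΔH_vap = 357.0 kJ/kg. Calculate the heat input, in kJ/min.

liquid -26.5→145 °C: 301.84 kJ/kg
vaporisation at 145 °C: 357 kJ/kg
vapour 145→220 °C: 87.75 kJ/kg
Δh = 301.84 + 357 + 87.75 = 746.59 kJ/kg
Q = ṁ·Δh = 6.556 kg/s × 746.59 kJ/kg = 4894.6 kJ/s
|Q| = 4894.6 kW = 293680 kJ/min

Q = 294000 kJ/min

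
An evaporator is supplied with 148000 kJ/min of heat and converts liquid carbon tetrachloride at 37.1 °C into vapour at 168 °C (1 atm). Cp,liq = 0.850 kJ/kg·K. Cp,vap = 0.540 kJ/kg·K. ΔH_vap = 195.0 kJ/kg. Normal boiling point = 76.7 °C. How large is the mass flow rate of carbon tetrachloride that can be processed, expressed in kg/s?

Δh = 0.850×(76.7−37.1) + 195.0 + 0.540×(168−76.7) = 277.96 kJ/kg
Q = 148000 kJ/min = 2466.7 kJ/s = 2466.7 kJ/s
ṁ = Q/Δh = 2466.7 / 277.96 = 8.8741 kg/s

ṁ = 8.87 kg/s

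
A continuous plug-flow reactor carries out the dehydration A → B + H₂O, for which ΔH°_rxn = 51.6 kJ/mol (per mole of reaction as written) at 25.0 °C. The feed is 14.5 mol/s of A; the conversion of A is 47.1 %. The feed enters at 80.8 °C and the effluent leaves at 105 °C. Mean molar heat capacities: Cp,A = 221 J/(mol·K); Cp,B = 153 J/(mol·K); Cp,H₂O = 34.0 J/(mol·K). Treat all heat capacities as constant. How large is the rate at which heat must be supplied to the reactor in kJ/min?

Q_in = 24700 kJ/min

Extent of reaction ξ = 0.471 × 14.5 = 6.8295 mol/s
Reaction term: ξ·ΔH°_rxn = 6.8295 × 51.6 = 352.4 kJ/s
Sensible, feed 80.8→25 °C: -178.81 kJ/s
Outlet flows (mol/s): A 7.6705, B 6.8295, H₂O 6.8295
Sensible, products 25→105 °C: 237.78 kJ/s
Q = ΔH = 411.37 kJ/s = 411.37 kW
Heat supplied = 24682 kJ/min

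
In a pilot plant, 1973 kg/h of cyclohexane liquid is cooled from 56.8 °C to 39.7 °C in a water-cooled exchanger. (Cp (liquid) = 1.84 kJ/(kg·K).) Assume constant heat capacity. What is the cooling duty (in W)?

Q_c = 17200 W

Q = ṁ·Cp·ΔT = 1973 × 1.84 × (39.7 − 56.8) = -62078 kJ/h
Converting: 62078 / 3600 s = 17.244 kW
Cooling duty = 17244 W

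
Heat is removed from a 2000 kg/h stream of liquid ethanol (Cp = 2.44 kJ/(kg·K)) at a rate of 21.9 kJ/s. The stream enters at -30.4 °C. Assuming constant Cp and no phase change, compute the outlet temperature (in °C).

T_out = -46.6 °C

Q = 21.9 kJ/s = 78840 kJ/h
ΔT = Q/(ṁ·Cp) = 78840/(2000×2.44) = 16.156 K
T_out = -30.4 − 16.156 = -46.556 °C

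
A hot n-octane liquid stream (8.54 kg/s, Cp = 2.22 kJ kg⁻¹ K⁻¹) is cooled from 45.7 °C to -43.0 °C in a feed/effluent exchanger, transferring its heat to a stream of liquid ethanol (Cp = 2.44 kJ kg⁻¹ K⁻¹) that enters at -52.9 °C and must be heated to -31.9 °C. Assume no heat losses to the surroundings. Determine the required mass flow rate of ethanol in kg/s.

Heat released by hot stream: Q = 8.54 × 2.22 × (45.7 − -43.0) = 1681.6 kJ/s
Energy balance on cold side (adiabatic exchanger): Q = ṁ_c·Cp_c·(T_c,out − T_c,in)
ṁ_c = 1681.6 / [2.44 × (-31.9 − -52.9)] = 32.819 kg/s

ṁ_c = 32.8 kg/s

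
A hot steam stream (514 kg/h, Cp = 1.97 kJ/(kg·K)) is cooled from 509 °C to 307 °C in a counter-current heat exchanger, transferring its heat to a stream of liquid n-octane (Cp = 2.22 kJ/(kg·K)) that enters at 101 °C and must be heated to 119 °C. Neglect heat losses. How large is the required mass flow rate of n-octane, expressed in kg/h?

ṁ_c = 5120 kg/h

Heat released by hot stream: Q = 514 × 1.97 × (509 − 307) = 204540 kJ/h
Energy balance on cold side (adiabatic exchanger): Q = ṁ_c·Cp_c·(T_c,out − T_c,in)
ṁ_c = 204540 / [2.22 × (119 − 101)] = 5118.6 kg/h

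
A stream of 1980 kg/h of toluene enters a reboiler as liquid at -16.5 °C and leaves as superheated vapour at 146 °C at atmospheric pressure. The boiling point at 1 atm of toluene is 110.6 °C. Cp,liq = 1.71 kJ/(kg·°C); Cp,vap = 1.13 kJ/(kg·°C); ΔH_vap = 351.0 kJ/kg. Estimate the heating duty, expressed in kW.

Q = 335 kW

liquid -16.5→110.6 °C: 217.34 kJ/kg
vaporisation at 110.6 °C: 351 kJ/kg
vapour 110.6→146 °C: 40.002 kJ/kg
Δh = 217.34 + 351 + 40.002 = 608.34 kJ/kg
Q = ṁ·Δh = 1980 kg/h × 608.34 kJ/kg = 1.2045e+06 kJ/h
|Q| = 334.59 kW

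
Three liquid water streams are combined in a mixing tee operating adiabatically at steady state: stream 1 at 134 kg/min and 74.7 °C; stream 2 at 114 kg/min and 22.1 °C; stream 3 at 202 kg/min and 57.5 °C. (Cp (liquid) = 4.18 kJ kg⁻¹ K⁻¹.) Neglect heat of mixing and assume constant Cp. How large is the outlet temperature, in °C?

T_out = 53.7 °C

Adiabatic, steady state ⇒ Σ ṁᵢCp,ᵢ(T_out − Tᵢ) = 0
Σ ṁᵢCp,ᵢTᵢ = 134×4.18×74.7 + 114×4.18×22.1 + 202×4.18×57.5 = 100920
Σ ṁᵢCp,ᵢ = 134×4.18 + 114×4.18 + 202×4.18 = 1881
T_out = 100920 / 1881 = 53.654 °C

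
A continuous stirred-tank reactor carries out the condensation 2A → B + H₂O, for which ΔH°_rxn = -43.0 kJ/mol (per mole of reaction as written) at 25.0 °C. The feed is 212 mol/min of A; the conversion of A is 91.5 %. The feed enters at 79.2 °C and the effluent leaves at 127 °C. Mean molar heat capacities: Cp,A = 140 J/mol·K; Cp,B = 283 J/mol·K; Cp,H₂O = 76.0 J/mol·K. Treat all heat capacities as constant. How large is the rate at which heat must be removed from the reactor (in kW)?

Q_out = 32.8 kW

Extent of reaction ξ = 0.915 × 212 / 2 = 96.99 mol/min
Reaction term: ξ·ΔH°_rxn = 96.99 × -43.0 = -4170.6 kJ/min
Sensible, feed 79.2→25 °C: -1608.7 kJ/min
Outlet flows (mol/min): A 18.02, B 96.99, H₂O 96.99
Sensible, products 25→127 °C: 3808.9 kJ/min
Q = ΔH = -1970.3 kJ/min = -32.839 kW
Heat removed = 32.839 kW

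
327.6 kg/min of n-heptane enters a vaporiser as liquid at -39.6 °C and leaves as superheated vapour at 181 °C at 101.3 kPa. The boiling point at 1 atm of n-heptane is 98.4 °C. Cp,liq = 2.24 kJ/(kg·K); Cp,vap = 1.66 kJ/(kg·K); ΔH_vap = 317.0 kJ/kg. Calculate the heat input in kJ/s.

Q = 4170 kJ/s

liquid -39.6→98.4 °C: 309.12 kJ/kg
vaporisation at 98.4 °C: 317 kJ/kg
vapour 98.4→181 °C: 137.12 kJ/kg
Δh = 309.12 + 317 + 137.12 = 763.24 kJ/kg
Q = ṁ·Δh = 327.6 kg/min × 763.24 kJ/kg = 250040 kJ/min
|Q| = 4167.3 kW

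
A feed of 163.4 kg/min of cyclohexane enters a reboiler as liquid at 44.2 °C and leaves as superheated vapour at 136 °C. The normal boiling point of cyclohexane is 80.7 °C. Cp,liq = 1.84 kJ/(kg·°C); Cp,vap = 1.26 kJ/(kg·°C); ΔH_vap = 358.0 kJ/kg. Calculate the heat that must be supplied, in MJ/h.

Q = 4850 MJ/h

liquid 44.2→80.7 °C: 67.16 kJ/kg
vaporisation at 80.7 °C: 358 kJ/kg
vapour 80.7→136 °C: 69.678 kJ/kg
Δh = 67.16 + 358 + 69.678 = 494.84 kJ/kg
Q = ṁ·Δh = 163.4 kg/min × 494.84 kJ/kg = 80857 kJ/min
|Q| = 1347.6 kW = 4851.4 MJ/h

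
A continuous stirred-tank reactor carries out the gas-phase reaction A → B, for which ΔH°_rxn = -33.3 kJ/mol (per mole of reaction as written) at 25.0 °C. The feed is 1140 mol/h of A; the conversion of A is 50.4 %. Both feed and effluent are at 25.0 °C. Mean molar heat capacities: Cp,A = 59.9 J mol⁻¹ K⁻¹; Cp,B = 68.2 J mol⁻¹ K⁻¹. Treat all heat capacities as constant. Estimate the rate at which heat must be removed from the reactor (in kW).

Q_out = 5.31 kW

Extent of reaction ξ = 0.504 × 1140 = 574.56 mol/h
Reaction term: ξ·ΔH°_rxn = 574.56 × -33.3 = -19133 kJ/h
Q = ΔH = -19133 kJ/h = -5.3147 kW
Heat removed = 5.3147 kW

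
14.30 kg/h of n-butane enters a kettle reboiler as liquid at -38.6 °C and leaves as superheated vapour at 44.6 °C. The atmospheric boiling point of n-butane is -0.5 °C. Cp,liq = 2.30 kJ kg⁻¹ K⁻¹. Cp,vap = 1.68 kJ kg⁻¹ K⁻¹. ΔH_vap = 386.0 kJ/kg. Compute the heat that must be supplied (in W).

liquid -38.6→-0.5 °C: 87.63 kJ/kg
vaporisation at -0.5 °C: 386 kJ/kg
vapour -0.5→44.6 °C: 75.768 kJ/kg
Δh = 87.63 + 386 + 75.768 = 549.4 kJ/kg
Q = ṁ·Δh = 14.30 kg/h × 549.4 kJ/kg = 7856.4 kJ/h
|Q| = 2.1823 kW = 2182.3 W

Q = 2180 W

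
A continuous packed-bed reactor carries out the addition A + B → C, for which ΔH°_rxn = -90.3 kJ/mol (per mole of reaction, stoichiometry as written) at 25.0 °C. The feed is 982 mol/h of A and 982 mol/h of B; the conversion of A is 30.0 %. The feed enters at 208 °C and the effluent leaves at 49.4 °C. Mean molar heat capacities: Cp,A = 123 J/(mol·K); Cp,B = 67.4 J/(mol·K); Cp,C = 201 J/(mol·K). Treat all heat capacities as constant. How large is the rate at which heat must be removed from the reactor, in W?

Extent of reaction ξ = 0.300 × 982 = 294.6 mol/h
Reaction term: ξ·ΔH°_rxn = 294.6 × -90.3 = -26602 kJ/h
Sensible, feed 208→25 °C: -34216 kJ/h
Outlet flows (mol/h): A 687.4, B 687.4, C 294.6
Sensible, products 25→49.4 °C: 4638.3 kJ/h
Q = ΔH = -56180 kJ/h = -15.606 kW
Heat removed = 15606 W

Q_out = 15600 W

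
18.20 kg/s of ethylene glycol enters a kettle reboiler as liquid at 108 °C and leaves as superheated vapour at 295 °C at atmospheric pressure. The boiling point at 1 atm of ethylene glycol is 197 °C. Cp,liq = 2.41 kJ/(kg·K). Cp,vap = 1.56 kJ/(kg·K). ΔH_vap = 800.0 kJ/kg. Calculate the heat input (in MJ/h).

liquid 108→197 °C: 214.49 kJ/kg
vaporisation at 197 °C: 800 kJ/kg
vapour 197→295 °C: 152.88 kJ/kg
Δh = 214.49 + 800 + 152.88 = 1167.4 kJ/kg
Q = ṁ·Δh = 18.20 kg/s × 1167.4 kJ/kg = 21246 kJ/s
|Q| = 21246 kW = 76486 MJ/h

Q = 76500 MJ/h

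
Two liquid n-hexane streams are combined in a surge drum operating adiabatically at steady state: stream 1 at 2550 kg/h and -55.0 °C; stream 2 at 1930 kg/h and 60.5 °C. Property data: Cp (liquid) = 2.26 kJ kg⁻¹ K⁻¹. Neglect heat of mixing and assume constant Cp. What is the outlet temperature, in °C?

No heat crosses the boundary, so H_out = H_in.
Σ ṁᵢCp,ᵢTᵢ = 2550×2.26×-55.0 + 1930×2.26×60.5 = -53076
Σ ṁᵢCp,ᵢ = 2550×2.26 + 1930×2.26 = 10125
T_out = -53076 / 10125 = -5.2422 °C

T_out = -5.24 °C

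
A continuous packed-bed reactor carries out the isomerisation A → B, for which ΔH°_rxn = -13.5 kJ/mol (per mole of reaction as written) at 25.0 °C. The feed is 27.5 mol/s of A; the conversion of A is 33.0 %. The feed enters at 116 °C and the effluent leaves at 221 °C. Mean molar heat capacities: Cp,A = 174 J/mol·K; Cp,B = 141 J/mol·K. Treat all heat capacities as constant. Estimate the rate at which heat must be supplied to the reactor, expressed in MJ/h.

Extent of reaction ξ = 0.330 × 27.5 = 9.075 mol/s
Reaction term: ξ·ΔH°_rxn = 9.075 × -13.5 = -122.51 kJ/s
Sensible, feed 116→25 °C: -435.44 kJ/s
Outlet flows (mol/s): A 18.425, B 9.075
Sensible, products 25→221 °C: 879.16 kJ/s
Q = ΔH = 321.22 kJ/s = 321.22 kW
Heat supplied = 1156.4 MJ/h

Q_in = 1160 MJ/h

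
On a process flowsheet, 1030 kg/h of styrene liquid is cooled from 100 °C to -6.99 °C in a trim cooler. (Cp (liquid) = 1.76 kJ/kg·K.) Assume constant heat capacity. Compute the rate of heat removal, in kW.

Q = ṁ·Cp·ΔT = 1030 × 1.76 × (-6.99 − 100) = -193950 kJ/h
Converting: 193950 / 3600 s = 53.875 kW

Q_c = 53.9 kW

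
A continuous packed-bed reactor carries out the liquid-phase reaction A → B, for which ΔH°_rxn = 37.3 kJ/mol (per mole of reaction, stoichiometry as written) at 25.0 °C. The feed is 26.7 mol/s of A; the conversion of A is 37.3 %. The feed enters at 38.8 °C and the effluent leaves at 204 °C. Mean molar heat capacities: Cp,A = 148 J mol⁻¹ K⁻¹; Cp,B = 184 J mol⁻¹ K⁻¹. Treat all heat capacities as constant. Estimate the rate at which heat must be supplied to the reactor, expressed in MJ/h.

Q_in = 3920 MJ/h

Extent of reaction ξ = 0.373 × 26.7 = 9.9591 mol/s
Reaction term: ξ·ΔH°_rxn = 9.9591 × 37.3 = 371.47 kJ/s
Sensible, feed 38.8→25 °C: -54.532 kJ/s
Outlet flows (mol/s): A 16.741, B 9.9591
Sensible, products 25→204 °C: 771.51 kJ/s
Q = ΔH = 1088.5 kJ/s = 1088.5 kW
Heat supplied = 3918.4 MJ/h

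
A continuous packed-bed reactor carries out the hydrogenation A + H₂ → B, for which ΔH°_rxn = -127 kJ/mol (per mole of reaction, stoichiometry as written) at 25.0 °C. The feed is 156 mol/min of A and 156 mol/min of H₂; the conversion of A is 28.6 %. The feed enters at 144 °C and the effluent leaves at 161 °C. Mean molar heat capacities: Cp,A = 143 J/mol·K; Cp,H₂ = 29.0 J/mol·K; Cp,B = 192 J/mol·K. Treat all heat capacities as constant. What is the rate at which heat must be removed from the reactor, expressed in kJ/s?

Q_out = 84.8 kJ/s

Extent of reaction ξ = 0.286 × 156 = 44.616 mol/min
Reaction term: ξ·ΔH°_rxn = 44.616 × -127 = -5666.2 kJ/min
Sensible, feed 144→25 °C: -3193 kJ/min
Outlet flows (mol/min): A 111.38, H₂ 111.38, B 44.616
Sensible, products 25→161 °C: 3770.5 kJ/min
Q = ΔH = -5088.7 kJ/min = -84.812 kW
Heat removed = 84.812 kJ/s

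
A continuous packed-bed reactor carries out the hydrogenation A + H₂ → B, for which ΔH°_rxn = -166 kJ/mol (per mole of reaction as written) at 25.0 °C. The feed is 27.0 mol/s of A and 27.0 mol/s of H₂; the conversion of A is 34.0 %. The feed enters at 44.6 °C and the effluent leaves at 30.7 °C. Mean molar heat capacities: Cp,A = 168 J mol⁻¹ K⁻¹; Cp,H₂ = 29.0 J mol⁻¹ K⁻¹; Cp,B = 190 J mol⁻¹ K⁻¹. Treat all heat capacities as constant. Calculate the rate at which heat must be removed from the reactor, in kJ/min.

Q_out = 95900 kJ/min

Extent of reaction ξ = 0.340 × 27.0 = 9.18 mol/s
Reaction term: ξ·ΔH°_rxn = 9.18 × -166 = -1523.9 kJ/s
Sensible, feed 44.6→25 °C: -104.25 kJ/s
Outlet flows (mol/s): A 17.82, H₂ 17.82, B 9.18
Sensible, products 25→30.7 °C: 29.952 kJ/s
Q = ΔH = -1598.2 kJ/s = -1598.2 kW
Heat removed = 95891 kJ/min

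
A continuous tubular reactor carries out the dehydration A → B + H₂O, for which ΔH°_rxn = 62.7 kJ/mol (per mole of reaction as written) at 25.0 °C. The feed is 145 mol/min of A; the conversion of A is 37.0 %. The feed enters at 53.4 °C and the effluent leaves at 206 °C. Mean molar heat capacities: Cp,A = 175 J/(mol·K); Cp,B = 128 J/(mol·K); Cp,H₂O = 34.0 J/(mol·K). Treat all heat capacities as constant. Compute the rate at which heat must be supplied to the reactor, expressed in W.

Extent of reaction ξ = 0.370 × 145 = 53.65 mol/min
Reaction term: ξ·ΔH°_rxn = 53.65 × 62.7 = 3363.9 kJ/min
Sensible, feed 53.4→25 °C: -720.65 kJ/min
Outlet flows (mol/min): A 91.35, B 53.65, H₂O 53.65
Sensible, products 25→206 °C: 4466.6 kJ/min
Q = ΔH = 7109.8 kJ/min = 118.5 kW
Heat supplied = 118500 W

Q_in = 118000 W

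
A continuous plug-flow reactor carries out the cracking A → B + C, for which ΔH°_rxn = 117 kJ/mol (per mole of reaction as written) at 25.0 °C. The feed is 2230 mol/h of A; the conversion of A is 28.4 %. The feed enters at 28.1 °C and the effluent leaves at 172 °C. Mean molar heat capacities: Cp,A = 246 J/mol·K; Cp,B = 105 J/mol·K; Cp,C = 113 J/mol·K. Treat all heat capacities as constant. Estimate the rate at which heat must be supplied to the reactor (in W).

Q_in = 41800 W

Extent of reaction ξ = 0.284 × 2230 = 633.32 mol/h
Reaction term: ξ·ΔH°_rxn = 633.32 × 117 = 74098 kJ/h
Sensible, feed 28.1→25 °C: -1700.6 kJ/h
Outlet flows (mol/h): A 1596.7, B 633.32, C 633.32
Sensible, products 25→172 °C: 78035 kJ/h
Q = ΔH = 150430 kJ/h = 41.787 kW
Heat supplied = 41787 W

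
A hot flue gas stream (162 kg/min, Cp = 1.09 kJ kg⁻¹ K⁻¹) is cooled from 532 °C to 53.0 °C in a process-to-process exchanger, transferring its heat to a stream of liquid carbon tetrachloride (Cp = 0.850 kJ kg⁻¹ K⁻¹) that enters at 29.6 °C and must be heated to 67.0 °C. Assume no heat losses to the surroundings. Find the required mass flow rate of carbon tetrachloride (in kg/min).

Heat released by hot stream: Q = 162 × 1.09 × (532 − 53.0) = 84582 kJ/min
Energy balance on cold side (adiabatic exchanger): Q = ṁ_c·Cp_c·(T_c,out − T_c,in)
ṁ_c = 84582 / [0.850 × (67.0 − 29.6)] = 2660.6 kg/min

ṁ_c = 2660 kg/min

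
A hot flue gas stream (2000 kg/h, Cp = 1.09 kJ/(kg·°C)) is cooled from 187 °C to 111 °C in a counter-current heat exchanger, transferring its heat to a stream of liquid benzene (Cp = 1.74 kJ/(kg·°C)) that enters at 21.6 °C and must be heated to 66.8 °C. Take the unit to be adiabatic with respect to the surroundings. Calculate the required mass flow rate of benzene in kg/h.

ṁ_c = 2110 kg/h

Heat released by hot stream: Q = 2000 × 1.09 × (187 − 111) = 165680 kJ/h
Energy balance on cold side (adiabatic exchanger): Q = ṁ_c·Cp_c·(T_c,out − T_c,in)
ṁ_c = 165680 / [1.74 × (66.8 − 21.6)] = 2106.6 kg/h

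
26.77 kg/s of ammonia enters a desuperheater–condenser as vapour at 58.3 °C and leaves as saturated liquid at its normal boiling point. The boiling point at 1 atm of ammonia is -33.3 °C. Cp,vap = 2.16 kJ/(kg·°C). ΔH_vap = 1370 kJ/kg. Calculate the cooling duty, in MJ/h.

Q_c = 151000 MJ/h

vapour 58.3→-33.3 °C: -197.86 kJ/kg
condensation at -33.3 °C: -1370 kJ/kg
Δh = -197.86 + -1370 = -1567.9 kJ/kg
Q = ṁ·Δh = 26.77 kg/s × -1567.9 kJ/kg = -41972 kJ/s
|Q| = 41972 kW = 151100 MJ/h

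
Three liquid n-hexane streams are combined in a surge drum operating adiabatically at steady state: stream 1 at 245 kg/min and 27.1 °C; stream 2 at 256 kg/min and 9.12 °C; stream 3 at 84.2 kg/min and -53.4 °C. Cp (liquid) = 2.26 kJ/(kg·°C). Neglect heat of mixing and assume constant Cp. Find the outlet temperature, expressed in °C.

No heat crosses the boundary, so H_out = H_in.
T_out = Σ ṁᵢCp,ᵢTᵢ / Σ ṁᵢCp,ᵢ
      = 10120 / 1322.6 = 7.652 °C

T_out = 7.65 °C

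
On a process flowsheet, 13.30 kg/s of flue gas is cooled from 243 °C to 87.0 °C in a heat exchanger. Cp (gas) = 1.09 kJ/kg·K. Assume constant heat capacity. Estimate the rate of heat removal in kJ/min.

Q_c = 136000 kJ/min

Q = ṁ·Cp·ΔT = 13.30 × 1.09 × (87.0 − 243) = -2261.5 kJ/s
Cooling duty = 135690 kJ/min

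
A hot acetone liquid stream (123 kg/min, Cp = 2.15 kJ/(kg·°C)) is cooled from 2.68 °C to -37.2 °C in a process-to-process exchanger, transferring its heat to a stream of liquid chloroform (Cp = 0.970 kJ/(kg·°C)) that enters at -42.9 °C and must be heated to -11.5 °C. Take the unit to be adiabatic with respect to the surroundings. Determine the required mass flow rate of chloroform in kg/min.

ṁ_c = 346 kg/min

Heat released by hot stream: Q = 123 × 2.15 × (2.68 − -37.2) = 10546 kJ/min
Energy balance on cold side (adiabatic exchanger): Q = ṁ_c·Cp_c·(T_c,out − T_c,in)
ṁ_c = 10546 / [0.970 × (-11.5 − -42.9)] = 346.26 kg/min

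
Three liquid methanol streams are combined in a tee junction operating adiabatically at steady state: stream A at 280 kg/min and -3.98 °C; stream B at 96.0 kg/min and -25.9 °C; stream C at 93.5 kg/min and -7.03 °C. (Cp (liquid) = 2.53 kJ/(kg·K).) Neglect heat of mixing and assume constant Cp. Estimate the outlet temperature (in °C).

Adiabatic, steady state ⇒ Σ ṁᵢCp,ᵢ(T_out − Tᵢ) = 0
Σ ṁᵢCp,ᵢTᵢ = 280×2.53×-3.98 + 96.0×2.53×-25.9 + 93.5×2.53×-7.03 = -10773
Σ ṁᵢCp,ᵢ = 280×2.53 + 96.0×2.53 + 93.5×2.53 = 1187.8
T_out = -10773 / 1187.8 = -9.0694 °C

T_out = -9.07 °C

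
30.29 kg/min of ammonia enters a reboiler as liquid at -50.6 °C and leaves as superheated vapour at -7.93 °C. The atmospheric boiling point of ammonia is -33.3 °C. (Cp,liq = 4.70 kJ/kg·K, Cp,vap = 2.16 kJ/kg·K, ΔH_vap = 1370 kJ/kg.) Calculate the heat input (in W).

liquid -50.6→-33.3 °C: 81.31 kJ/kg
vaporisation at -33.3 °C: 1370 kJ/kg
vapour -33.3→-7.93 °C: 54.799 kJ/kg
Δh = 81.31 + 1370 + 54.799 = 1506.1 kJ/kg
Q = ṁ·Δh = 30.29 kg/min × 1506.1 kJ/kg = 45620 kJ/min
|Q| = 760.33 kW = 760330 W

Q = 760000 W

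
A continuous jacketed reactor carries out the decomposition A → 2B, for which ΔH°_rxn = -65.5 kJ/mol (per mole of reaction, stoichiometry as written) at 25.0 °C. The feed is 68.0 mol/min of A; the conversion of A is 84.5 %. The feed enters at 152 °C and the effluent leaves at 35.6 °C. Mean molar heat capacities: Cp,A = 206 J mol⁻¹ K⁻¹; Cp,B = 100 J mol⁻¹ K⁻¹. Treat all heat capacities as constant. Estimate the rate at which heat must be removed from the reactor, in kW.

Q_out = 90.0 kW

Extent of reaction ξ = 0.845 × 68.0 = 57.46 mol/min
Reaction term: ξ·ΔH°_rxn = 57.46 × -65.5 = -3763.6 kJ/min
Sensible, feed 152→25 °C: -1779 kJ/min
Outlet flows (mol/min): A 10.54, B 114.92
Sensible, products 25→35.6 °C: 144.83 kJ/min
Q = ΔH = -5397.8 kJ/min = -89.964 kW
Heat removed = 89.964 kW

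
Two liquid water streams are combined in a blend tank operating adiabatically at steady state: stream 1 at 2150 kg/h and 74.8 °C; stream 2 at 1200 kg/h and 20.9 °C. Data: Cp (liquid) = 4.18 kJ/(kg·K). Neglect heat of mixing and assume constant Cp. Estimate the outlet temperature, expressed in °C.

T_out = 55.5 °C

No heat crosses the boundary, so H_out = H_in.
Σ ṁᵢCp,ᵢTᵢ = 2150×4.18×74.8 + 1200×4.18×20.9 = 777060
Σ ṁᵢCp,ᵢ = 2150×4.18 + 1200×4.18 = 14003
T_out = 777060 / 14003 = 55.493 °C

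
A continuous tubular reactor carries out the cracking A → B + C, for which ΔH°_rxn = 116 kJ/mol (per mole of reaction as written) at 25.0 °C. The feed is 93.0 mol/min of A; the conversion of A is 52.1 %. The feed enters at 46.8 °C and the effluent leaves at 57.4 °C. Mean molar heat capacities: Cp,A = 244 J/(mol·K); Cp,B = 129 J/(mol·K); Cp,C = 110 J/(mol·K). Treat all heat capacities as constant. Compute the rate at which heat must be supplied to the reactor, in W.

Extent of reaction ξ = 0.521 × 93.0 = 48.453 mol/min
Reaction term: ξ·ΔH°_rxn = 48.453 × 116 = 5620.5 kJ/min
Sensible, feed 46.8→25 °C: -494.69 kJ/min
Outlet flows (mol/min): A 44.547, B 48.453, C 48.453
Sensible, products 25→57.4 °C: 727.37 kJ/min
Q = ΔH = 5853.2 kJ/min = 97.554 kW
Heat supplied = 97554 W

Q_in = 97600 W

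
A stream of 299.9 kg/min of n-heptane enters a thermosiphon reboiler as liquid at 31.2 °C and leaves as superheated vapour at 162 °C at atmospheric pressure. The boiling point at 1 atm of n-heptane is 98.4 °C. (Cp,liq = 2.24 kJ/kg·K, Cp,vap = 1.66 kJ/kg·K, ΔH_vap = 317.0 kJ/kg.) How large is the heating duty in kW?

liquid 31.2→98.4 °C: 150.53 kJ/kg
vaporisation at 98.4 °C: 317 kJ/kg
vapour 98.4→162 °C: 105.58 kJ/kg
Δh = 150.53 + 317 + 105.58 = 573.1 kJ/kg
Q = ṁ·Δh = 299.9 kg/min × 573.1 kJ/kg = 171870 kJ/min
|Q| = 2864.6 kW

Q = 2860 kW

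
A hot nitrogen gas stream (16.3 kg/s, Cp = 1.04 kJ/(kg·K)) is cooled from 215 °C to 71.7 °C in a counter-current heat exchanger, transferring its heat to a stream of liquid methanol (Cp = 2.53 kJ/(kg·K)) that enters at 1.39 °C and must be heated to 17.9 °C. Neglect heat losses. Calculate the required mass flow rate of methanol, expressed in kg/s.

ṁ_c = 58.2 kg/s

Heat released by hot stream: Q = 16.3 × 1.04 × (215 − 71.7) = 2429.2 kJ/s
Energy balance on cold side (adiabatic exchanger): Q = ṁ_c·Cp_c·(T_c,out − T_c,in)
ṁ_c = 2429.2 / [2.53 × (17.9 − 1.39)] = 58.157 kg/s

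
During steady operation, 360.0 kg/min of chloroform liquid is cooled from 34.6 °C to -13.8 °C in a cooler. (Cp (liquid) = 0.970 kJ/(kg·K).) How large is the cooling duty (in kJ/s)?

Q = ṁ·Cp·ΔT = 360.0 × 0.970 × (-13.8 − 34.6) = -16901 kJ/min
Converting: 16901 / 60 s = 281.69 kW

Q_c = 282 kJ/s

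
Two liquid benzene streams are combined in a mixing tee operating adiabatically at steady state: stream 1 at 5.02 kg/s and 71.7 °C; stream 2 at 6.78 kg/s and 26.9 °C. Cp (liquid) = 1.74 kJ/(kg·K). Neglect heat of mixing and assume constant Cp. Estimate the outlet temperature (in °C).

T_out = 46.0 °C

No heat crosses the boundary, so H_out = H_in.
T_out = Σ ṁᵢCp,ᵢTᵢ / Σ ṁᵢCp,ᵢ
      = 943.63 / 20.532 = 45.959 °C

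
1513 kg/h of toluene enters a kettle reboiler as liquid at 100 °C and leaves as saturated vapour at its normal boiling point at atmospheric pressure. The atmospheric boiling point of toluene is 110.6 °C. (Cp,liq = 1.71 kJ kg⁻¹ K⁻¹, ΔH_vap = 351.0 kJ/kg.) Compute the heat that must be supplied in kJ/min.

Q = 9310 kJ/min

liquid 100→110.6 °C: 18.126 kJ/kg
vaporisation at 110.6 °C: 351 kJ/kg
Δh = 18.126 + 351 = 369.13 kJ/kg
Q = ṁ·Δh = 1513 kg/h × 369.13 kJ/kg = 558490 kJ/h
|Q| = 155.14 kW = 9308.1 kJ/min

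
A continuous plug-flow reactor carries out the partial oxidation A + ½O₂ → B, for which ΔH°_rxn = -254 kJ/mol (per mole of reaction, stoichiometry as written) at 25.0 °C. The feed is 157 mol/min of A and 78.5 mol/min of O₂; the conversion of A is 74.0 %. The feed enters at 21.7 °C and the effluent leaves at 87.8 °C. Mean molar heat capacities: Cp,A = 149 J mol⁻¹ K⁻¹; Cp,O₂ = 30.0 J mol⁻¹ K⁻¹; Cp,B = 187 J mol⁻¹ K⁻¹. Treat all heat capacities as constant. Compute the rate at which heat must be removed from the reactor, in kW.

Extent of reaction ξ = 0.740 × 157 = 116.18 mol/min
Reaction term: ξ·ΔH°_rxn = 116.18 × -254 = -29510 kJ/min
Sensible, feed 21.7→25 °C: 84.968 kJ/min
Outlet flows (mol/min): A 40.82, O₂ 20.41, B 116.18
Sensible, products 25→87.8 °C: 1784.8 kJ/min
Q = ΔH = -27640 kJ/min = -460.67 kW
Heat removed = 460.67 kW

Q_out = 461 kW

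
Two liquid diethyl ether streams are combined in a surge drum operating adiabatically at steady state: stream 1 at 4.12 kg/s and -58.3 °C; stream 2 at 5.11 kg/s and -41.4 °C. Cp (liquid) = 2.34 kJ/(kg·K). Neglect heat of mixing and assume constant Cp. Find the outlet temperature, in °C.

T_out = -48.9 °C

No heat crosses the boundary, so H_out = H_in.
Σ ṁᵢCp,ᵢTᵢ = 4.12×2.34×-58.3 + 5.11×2.34×-41.4 = -1057.1
Σ ṁᵢCp,ᵢ = 4.12×2.34 + 5.11×2.34 = 21.598
T_out = -1057.1 / 21.598 = -48.944 °C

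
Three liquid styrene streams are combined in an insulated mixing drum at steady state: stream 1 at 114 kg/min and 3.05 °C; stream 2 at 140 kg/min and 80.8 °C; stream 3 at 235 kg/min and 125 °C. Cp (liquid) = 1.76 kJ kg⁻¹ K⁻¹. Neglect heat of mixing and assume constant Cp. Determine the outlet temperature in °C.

Adiabatic, steady state ⇒ Σ ṁᵢCp,ᵢ(T_out − Tᵢ) = 0
Σ ṁᵢCp,ᵢTᵢ = 114×1.76×3.05 + 140×1.76×80.8 + 235×1.76×125 = 72221
Σ ṁᵢCp,ᵢ = 114×1.76 + 140×1.76 + 235×1.76 = 860.64
T_out = 72221 / 860.64 = 83.916 °C

T_out = 83.9 °C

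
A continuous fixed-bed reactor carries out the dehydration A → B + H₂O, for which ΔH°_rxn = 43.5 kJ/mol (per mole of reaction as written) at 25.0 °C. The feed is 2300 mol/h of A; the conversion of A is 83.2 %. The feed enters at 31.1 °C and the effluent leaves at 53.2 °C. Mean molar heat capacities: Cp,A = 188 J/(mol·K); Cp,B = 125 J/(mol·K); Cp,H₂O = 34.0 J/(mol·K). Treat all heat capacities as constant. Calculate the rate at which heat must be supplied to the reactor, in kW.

Q_in = 25.3 kW

Extent of reaction ξ = 0.832 × 2300 = 1913.6 mol/h
Reaction term: ξ·ΔH°_rxn = 1913.6 × 43.5 = 83242 kJ/h
Sensible, feed 31.1→25 °C: -2637.6 kJ/h
Outlet flows (mol/h): A 386.4, B 1913.6, H₂O 1913.6
Sensible, products 25→53.2 °C: 10629 kJ/h
Q = ΔH = 91233 kJ/h = 25.342 kW
Heat supplied = 25.342 kW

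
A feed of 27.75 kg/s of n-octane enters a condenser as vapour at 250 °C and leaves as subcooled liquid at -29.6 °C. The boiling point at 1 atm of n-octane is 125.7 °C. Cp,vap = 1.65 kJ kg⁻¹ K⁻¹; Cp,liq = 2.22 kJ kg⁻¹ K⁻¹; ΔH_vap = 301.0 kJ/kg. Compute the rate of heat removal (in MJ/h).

vapour 250→125.7 °C: -205.09 kJ/kg
condensation at 125.7 °C: -301 kJ/kg
liquid 125.7→-29.6 °C: -344.77 kJ/kg
Δh = -205.09 + -301 + -344.77 = -850.86 kJ/kg
Q = ṁ·Δh = 27.75 kg/s × -850.86 kJ/kg = -23611 kJ/s
|Q| = 23611 kW = 85001 MJ/h

Q_c = 85000 MJ/h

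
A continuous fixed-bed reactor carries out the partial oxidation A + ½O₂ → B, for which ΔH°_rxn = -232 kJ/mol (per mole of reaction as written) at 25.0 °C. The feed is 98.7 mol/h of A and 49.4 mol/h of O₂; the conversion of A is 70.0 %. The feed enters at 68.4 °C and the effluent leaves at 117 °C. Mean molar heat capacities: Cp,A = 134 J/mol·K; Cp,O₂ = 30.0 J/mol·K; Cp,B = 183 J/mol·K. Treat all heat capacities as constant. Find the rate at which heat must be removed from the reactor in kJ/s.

Q_out = 4.19 kJ/s

Extent of reaction ξ = 0.700 × 98.7 = 69.09 mol/h
Reaction term: ξ·ΔH°_rxn = 69.09 × -232 = -16029 kJ/h
Sensible, feed 68.4→25 °C: -638.32 kJ/h
Outlet flows (mol/h): A 29.61, O₂ 14.855, B 69.09
Sensible, products 25→117 °C: 1569.2 kJ/h
Q = ΔH = -15098 kJ/h = -4.1939 kW
Heat removed = 4.1939 kJ/s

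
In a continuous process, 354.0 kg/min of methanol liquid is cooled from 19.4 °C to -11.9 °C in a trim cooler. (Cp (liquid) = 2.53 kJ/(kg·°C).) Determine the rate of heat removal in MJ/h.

Q = ṁ·Cp·ΔT = 354.0 × 2.53 × (-11.9 − 19.4) = -28033 kJ/min
Converting: 28033 / 60 s = 467.22 kW
Cooling duty = 1682 MJ/h

Q_c = 1680 MJ/h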